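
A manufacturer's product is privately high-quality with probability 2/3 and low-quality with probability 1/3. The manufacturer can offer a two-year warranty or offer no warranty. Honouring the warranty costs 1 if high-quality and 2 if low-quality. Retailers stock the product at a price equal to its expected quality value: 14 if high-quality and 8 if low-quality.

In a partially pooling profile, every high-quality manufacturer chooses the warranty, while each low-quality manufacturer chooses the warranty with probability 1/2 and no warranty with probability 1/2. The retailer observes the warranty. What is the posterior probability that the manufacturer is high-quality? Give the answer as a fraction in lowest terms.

P(the warranty) = (2/3)·1 + (1/3)·(1/2) = 5/6.
By Bayes' rule, P(high-quality | the warranty) = (2/3) / (5/6) = 4/5.

4/5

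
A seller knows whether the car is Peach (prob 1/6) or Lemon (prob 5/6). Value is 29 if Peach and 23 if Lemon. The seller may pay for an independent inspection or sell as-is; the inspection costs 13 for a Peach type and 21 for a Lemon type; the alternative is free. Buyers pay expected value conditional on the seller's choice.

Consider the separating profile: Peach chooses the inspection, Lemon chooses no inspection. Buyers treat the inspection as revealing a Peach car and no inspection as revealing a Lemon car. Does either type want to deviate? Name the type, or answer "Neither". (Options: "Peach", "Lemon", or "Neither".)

Peach

The inspection pays 29; no inspection pays 23.
Peach: assigned the inspection, nets 29 − 13 = 16; deviating to no inspection nets 23.
Lemon: assigned no inspection, nets 23; deviating to the inspection nets 29 − 21 = 8.
The Peach type gains 7 by deviating.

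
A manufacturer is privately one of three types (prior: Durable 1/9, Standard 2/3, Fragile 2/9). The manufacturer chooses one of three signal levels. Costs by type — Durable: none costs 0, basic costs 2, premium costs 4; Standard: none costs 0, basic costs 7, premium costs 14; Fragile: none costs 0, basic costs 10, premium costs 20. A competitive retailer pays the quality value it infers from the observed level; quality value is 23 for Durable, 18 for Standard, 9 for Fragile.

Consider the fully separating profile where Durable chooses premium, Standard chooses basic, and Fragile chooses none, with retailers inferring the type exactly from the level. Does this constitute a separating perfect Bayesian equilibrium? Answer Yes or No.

Yes

Separating prices: premium → 23, basic → 18, none → 9.
Durable (assigned premium): none: 9 − 0 = 9; basic: 18 − 2 = 16; premium: 23 − 4 = 19. Durable stays.
Standard (assigned basic): none: 9 − 0 = 9; basic: 18 − 7 = 11; premium: 23 − 14 = 9. Standard stays.
Fragile (assigned none): none: 9 − 0 = 9; basic: 18 − 10 = 8; premium: 23 − 20 = 3. Fragile stays.
Every type prefers its assigned level; separation holds.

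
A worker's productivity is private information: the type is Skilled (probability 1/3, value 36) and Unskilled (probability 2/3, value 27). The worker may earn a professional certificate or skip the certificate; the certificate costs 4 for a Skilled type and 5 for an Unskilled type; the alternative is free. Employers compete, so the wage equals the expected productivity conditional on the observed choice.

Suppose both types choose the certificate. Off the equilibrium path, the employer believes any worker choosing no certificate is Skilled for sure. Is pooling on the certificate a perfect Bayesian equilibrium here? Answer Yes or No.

On path, the employer holds the prior and pays 1/3·36 + 2/3·27 = 30. Off path (no certificate), believing Skilled, it pays 36.
Skilled: the certificate nets 30 − 4 = 26; no certificate nets 36. Skilled would deviate.
Unskilled: the certificate nets 30 − 5 = 25; no certificate nets 36. Unskilled would deviate.
A type deviates, so pooling fails.

No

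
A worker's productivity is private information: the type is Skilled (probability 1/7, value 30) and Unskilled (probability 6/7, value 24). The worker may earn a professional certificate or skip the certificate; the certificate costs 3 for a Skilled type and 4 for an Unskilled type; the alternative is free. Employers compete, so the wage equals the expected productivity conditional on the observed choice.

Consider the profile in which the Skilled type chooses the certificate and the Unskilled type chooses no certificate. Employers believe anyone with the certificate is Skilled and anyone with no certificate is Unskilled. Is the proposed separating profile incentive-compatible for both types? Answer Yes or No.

No

Under these beliefs, the certificate earns wage 30 and no certificate earns wage 24.
Skilled: the certificate nets 30 − 3 = 27; no certificate nets 24. Skilled prefers the certificate.
Unskilled: the certificate nets 30 − 4 = 26; no certificate nets 24. Unskilled would deviate to the certificate.
Unskilled has a profitable deviation, so the profile is not an equilibrium.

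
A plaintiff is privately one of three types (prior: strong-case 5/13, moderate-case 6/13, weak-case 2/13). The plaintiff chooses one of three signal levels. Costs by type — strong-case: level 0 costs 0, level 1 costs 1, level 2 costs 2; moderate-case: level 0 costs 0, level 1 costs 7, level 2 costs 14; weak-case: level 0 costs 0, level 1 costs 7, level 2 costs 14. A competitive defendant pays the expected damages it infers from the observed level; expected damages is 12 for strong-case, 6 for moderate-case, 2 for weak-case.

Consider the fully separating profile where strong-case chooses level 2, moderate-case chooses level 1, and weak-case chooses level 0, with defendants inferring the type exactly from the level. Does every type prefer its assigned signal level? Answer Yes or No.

No

Separating settlements: level 2 → 12, level 1 → 6, level 0 → 2.
strong-case (assigned level 2): level 0: 2 − 0 = 2; level 1: 6 − 1 = 5; level 2: 12 − 2 = 10. strong-case stays.
moderate-case (assigned level 1): level 0: 2 − 0 = 2; level 1: 6 − 7 = -1; level 2: 12 − 14 = -2. moderate-case prefers level 0.
weak-case (assigned level 0): level 0: 2 − 0 = 2; level 1: 6 − 7 = -1; level 2: 12 − 14 = -2. weak-case stays.
At least one type deviates; the separating profile fails.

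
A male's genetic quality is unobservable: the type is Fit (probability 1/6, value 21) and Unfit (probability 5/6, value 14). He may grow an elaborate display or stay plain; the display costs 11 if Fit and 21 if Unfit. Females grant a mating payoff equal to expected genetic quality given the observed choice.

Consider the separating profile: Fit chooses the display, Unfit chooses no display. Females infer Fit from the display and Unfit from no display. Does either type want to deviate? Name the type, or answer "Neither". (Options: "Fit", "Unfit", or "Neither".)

Fit

The display pays 21; no display pays 14.
Fit: assigned the display, nets 21 − 11 = 10; deviating to no display nets 14.
Unfit: assigned no display, nets 14; deviating to the display nets 21 − 21 = 0.
The Fit type gains 4 by deviating.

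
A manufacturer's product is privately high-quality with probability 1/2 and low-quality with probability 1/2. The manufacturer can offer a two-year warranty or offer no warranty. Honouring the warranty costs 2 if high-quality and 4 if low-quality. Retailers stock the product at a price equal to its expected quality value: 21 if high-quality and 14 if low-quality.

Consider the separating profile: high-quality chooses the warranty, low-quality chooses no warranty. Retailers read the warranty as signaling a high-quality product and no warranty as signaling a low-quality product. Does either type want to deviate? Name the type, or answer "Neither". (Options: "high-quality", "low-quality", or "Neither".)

The warranty pays 21; no warranty pays 14.
high-quality: assigned the warranty, nets 21 − 2 = 19; deviating to no warranty nets 14.
low-quality: assigned no warranty, nets 14; deviating to the warranty nets 21 − 4 = 17.
The low-quality type gains 3 by deviating.

low-quality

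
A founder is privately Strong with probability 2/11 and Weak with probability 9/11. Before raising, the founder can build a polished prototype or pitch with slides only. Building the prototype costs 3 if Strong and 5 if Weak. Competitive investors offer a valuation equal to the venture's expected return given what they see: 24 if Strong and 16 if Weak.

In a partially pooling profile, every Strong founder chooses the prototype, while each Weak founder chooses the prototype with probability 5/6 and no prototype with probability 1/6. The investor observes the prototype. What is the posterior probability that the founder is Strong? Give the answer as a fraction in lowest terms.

4/19

P(the prototype) = (2/11)·1 + (9/11)·(5/6) = 19/22.
By Bayes' rule, P(Strong | the prototype) = (2/11) / (19/22) = 4/19.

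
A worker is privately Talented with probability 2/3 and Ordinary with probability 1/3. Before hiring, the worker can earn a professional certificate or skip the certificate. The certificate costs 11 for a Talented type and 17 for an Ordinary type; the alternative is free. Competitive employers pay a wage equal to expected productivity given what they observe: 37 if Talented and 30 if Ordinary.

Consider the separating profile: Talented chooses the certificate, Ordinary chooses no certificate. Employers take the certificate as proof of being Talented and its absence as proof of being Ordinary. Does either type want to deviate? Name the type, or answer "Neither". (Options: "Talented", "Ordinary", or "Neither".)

Talented

The certificate pays 37; no certificate pays 30.
Talented: assigned the certificate, nets 37 − 11 = 26; deviating to no certificate nets 30.
Ordinary: assigned no certificate, nets 30; deviating to the certificate nets 37 − 17 = 20.
The Talented type gains 4 by deviating.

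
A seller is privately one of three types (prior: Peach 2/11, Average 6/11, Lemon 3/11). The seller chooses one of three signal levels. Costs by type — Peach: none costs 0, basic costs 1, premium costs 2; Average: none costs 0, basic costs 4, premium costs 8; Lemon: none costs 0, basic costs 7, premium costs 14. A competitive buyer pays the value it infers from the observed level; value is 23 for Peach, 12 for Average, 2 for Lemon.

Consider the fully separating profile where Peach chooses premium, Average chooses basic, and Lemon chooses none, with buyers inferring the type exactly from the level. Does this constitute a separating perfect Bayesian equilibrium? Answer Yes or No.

Separating prices: premium → 23, basic → 12, none → 2.
Peach (assigned premium): none: 2 − 0 = 2; basic: 12 − 1 = 11; premium: 23 − 2 = 21. Peach stays.
Average (assigned basic): none: 2 − 0 = 2; basic: 12 − 4 = 8; premium: 23 − 8 = 15. Average prefers premium.
Lemon (assigned none): none: 2 − 0 = 2; basic: 12 − 7 = 5; premium: 23 − 14 = 9. Lemon prefers premium.
At least one type deviates; the separating profile fails.

No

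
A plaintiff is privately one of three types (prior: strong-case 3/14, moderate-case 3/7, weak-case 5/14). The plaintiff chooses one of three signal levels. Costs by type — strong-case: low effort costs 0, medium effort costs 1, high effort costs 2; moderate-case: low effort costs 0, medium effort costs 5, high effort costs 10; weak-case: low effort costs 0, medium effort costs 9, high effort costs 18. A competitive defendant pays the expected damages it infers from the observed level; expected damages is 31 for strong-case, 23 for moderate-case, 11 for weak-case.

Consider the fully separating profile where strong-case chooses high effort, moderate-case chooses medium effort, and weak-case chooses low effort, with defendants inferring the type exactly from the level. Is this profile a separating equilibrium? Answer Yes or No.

No

Separating settlements: high effort → 31, medium effort → 23, low effort → 11.
strong-case (assigned high effort): low effort: 11 − 0 = 11; medium effort: 23 − 1 = 22; high effort: 31 − 2 = 29. strong-case stays.
moderate-case (assigned medium effort): low effort: 11 − 0 = 11; medium effort: 23 − 5 = 18; high effort: 31 − 10 = 21. moderate-case prefers high effort.
weak-case (assigned low effort): low effort: 11 − 0 = 11; medium effort: 23 − 9 = 14; high effort: 31 − 18 = 13. weak-case prefers medium effort.
At least one type deviates; the separating profile fails.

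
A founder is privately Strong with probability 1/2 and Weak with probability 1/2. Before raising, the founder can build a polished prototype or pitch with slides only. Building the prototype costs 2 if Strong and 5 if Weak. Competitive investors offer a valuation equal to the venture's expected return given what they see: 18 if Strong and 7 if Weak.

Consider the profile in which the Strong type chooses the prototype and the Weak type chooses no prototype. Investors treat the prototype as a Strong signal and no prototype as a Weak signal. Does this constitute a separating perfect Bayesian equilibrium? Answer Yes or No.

No

Under these beliefs, the prototype earns valuation 18 and no prototype earns valuation 7.
Strong: the prototype nets 18 − 2 = 16; no prototype nets 7. Strong prefers the prototype.
Weak: the prototype nets 18 − 5 = 13; no prototype nets 7. Weak would deviate to the prototype.
Weak has a profitable deviation, so the profile is not an equilibrium.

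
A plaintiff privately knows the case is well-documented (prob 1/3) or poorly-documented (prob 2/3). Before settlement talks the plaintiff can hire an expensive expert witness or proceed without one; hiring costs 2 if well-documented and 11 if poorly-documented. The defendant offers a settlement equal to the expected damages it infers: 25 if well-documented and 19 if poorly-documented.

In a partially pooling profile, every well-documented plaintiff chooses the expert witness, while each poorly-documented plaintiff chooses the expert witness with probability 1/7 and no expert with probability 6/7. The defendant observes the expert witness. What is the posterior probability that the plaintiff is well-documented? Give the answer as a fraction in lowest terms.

7/9

P(the expert witness) = (1/3)·1 + (2/3)·(1/7) = 3/7.
By Bayes' rule, P(well-documented | the expert witness) = (1/3) / (3/7) = 7/9.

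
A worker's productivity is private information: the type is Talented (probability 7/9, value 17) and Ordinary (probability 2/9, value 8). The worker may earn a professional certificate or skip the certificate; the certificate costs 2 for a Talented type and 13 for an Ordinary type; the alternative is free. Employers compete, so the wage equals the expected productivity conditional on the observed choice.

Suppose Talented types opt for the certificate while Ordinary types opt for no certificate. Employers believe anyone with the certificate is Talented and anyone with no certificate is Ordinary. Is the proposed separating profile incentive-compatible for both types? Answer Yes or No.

Under these beliefs, the certificate earns wage 17 and no certificate earns wage 8.
Talented: the certificate nets 17 − 2 = 15; no certificate nets 8. Talented prefers the certificate.
Ordinary: the certificate nets 17 − 13 = 4; no certificate nets 8. Ordinary prefers no certificate.
Neither type deviates, so the separating profile is an equilibrium.

Yes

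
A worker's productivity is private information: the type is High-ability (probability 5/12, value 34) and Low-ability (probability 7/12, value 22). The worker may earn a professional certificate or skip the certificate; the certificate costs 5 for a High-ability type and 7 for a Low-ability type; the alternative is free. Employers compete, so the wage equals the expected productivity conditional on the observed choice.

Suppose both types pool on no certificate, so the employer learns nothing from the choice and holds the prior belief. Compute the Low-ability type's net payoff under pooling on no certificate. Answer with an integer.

Pooled wage = 5/12·34 + 7/12·22 = 27.
Low-ability pays no cost for no certificate, so net payoff = 27.

27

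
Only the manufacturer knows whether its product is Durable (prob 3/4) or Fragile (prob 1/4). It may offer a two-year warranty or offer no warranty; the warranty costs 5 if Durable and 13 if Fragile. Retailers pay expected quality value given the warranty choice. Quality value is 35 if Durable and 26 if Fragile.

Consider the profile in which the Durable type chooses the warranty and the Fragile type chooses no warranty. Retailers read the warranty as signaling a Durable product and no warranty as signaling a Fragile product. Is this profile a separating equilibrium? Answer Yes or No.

Yes

Under these beliefs, the warranty earns price 35 and no warranty earns price 26.
Durable: the warranty nets 35 − 5 = 30; no warranty nets 26. Durable prefers the warranty.
Fragile: the warranty nets 35 − 13 = 22; no warranty nets 26. Fragile prefers no warranty.
Neither type deviates, so the separating profile is an equilibrium.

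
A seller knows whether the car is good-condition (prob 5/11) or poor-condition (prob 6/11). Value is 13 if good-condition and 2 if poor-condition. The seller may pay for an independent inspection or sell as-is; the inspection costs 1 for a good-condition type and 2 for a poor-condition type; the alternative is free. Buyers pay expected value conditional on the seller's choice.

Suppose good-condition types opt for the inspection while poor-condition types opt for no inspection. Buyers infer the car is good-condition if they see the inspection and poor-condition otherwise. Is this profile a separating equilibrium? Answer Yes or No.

No

Under these beliefs, the inspection earns price 13 and no inspection earns price 2.
good-condition: the inspection nets 13 − 1 = 12; no inspection nets 2. good-condition prefers the inspection.
poor-condition: the inspection nets 13 − 2 = 11; no inspection nets 2. poor-condition would deviate to the inspection.
poor-condition has a profitable deviation, so the profile is not an equilibrium.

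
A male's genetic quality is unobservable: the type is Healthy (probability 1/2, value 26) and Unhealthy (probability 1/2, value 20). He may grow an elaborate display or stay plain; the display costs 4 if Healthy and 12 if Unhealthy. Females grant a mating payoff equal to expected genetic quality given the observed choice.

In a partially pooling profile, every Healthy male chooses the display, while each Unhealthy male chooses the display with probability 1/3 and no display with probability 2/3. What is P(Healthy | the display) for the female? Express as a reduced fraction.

P(the display) = (1/2)·1 + (1/2)·(1/3) = 2/3.
By Bayes' rule, P(Healthy | the display) = (1/2) / (2/3) = 3/4.

3/4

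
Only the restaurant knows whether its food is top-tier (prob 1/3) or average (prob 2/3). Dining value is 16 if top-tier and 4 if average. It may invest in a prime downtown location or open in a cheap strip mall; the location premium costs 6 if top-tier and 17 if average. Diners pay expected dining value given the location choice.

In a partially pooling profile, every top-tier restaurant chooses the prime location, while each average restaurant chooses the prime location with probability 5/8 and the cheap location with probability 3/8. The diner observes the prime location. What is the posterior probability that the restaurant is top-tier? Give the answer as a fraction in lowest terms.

4/9

P(the prime location) = (1/3)·1 + (2/3)·(5/8) = 3/4.
By Bayes' rule, P(top-tier | the prime location) = (1/3) / (3/4) = 4/9.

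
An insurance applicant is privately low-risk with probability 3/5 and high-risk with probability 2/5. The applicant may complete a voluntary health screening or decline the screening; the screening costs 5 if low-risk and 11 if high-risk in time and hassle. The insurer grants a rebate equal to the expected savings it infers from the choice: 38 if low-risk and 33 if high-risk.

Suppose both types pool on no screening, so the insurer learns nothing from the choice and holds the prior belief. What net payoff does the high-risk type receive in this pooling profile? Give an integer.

36

Pooled rebate = 3/5·38 + 2/5·33 = 36.
high-risk pays no cost for no screening, so net payoff = 36.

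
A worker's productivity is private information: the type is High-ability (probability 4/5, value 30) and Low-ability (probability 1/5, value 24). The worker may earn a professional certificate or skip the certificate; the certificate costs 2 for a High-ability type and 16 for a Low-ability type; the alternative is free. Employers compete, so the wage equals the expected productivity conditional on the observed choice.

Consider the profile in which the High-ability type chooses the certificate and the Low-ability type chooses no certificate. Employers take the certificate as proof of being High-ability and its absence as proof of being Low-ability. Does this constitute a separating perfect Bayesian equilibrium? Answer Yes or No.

Yes

Under these beliefs, the certificate earns wage 30 and no certificate earns wage 24.
High-ability: the certificate nets 30 − 2 = 28; no certificate nets 24. High-ability prefers the certificate.
Low-ability: the certificate nets 30 − 16 = 14; no certificate nets 24. Low-ability prefers no certificate.
Neither type deviates, so the separating profile is an equilibrium.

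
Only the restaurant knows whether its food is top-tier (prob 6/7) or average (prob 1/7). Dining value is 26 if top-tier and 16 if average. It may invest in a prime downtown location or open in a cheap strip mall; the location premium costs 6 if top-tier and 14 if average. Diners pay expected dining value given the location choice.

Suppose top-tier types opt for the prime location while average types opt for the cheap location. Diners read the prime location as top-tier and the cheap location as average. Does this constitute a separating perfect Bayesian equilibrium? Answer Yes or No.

Under these beliefs, the prime location earns price premium 26 and the cheap location earns price premium 16.
top-tier: the prime location nets 26 − 6 = 20; the cheap location nets 16. top-tier prefers the prime location.
average: the prime location nets 26 − 14 = 12; the cheap location nets 16. average prefers the cheap location.
Neither type deviates, so the separating profile is an equilibrium.

Yes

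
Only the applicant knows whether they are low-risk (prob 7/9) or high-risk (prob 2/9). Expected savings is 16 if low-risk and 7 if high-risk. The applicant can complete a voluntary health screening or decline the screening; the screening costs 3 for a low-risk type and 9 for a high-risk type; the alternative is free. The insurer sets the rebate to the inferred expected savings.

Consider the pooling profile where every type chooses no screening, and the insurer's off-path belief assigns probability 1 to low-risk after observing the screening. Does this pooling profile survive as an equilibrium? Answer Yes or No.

On path, the insurer holds the prior and pays 7/9·16 + 2/9·7 = 14. Off path (the screening), believing low-risk, it pays 16.
low-risk: no screening nets 14; the screening nets 16 − 3 = 13. low-risk stays.
high-risk: no screening nets 14; the screening nets 16 − 9 = 7. high-risk stays.
No type deviates, so pooling is sustained.

Yes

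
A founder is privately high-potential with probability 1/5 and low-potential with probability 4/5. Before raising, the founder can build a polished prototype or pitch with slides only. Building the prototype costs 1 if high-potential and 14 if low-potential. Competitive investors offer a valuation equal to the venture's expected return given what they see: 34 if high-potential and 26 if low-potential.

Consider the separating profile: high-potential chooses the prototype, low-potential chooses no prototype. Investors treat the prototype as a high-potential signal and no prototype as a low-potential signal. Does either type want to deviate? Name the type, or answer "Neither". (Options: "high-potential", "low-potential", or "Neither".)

Neither

The prototype pays 34; no prototype pays 26.
high-potential: assigned the prototype, nets 34 − 1 = 33; deviating to no prototype nets 26.
low-potential: assigned no prototype, nets 26; deviating to the prototype nets 34 − 14 = 20.
Both types strictly prefer their assigned action; no profitable deviation.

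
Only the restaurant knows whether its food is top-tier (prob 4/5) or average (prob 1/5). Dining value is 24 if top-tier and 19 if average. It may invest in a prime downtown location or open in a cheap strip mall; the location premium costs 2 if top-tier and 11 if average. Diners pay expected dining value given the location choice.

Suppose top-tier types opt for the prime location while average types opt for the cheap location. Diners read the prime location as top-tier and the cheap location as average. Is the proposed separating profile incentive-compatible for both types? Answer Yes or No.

Yes

Under these beliefs, the prime location earns price premium 24 and the cheap location earns price premium 19.
top-tier: the prime location nets 24 − 2 = 22; the cheap location nets 19. top-tier prefers the prime location.
average: the prime location nets 24 − 11 = 13; the cheap location nets 19. average prefers the cheap location.
Neither type deviates, so the separating profile is an equilibrium.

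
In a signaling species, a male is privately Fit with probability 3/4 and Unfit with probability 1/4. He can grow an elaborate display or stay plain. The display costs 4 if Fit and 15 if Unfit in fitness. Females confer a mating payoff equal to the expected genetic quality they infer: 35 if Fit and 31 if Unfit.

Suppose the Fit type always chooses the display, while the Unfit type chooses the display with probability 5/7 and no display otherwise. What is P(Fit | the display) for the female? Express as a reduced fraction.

P(the display) = (3/4)·1 + (1/4)·(5/7) = 13/14.
By Bayes' rule, P(Fit | the display) = (3/4) / (13/14) = 21/26.

21/26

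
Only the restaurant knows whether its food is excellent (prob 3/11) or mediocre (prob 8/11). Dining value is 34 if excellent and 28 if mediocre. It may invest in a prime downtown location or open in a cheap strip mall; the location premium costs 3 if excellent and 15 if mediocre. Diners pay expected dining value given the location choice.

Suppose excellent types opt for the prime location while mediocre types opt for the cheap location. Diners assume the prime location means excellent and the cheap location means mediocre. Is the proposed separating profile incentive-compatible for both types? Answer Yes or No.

Under these beliefs, the prime location earns price premium 34 and the cheap location earns price premium 28.
excellent: the prime location nets 34 − 3 = 31; the cheap location nets 28. excellent prefers the prime location.
mediocre: the prime location nets 34 − 15 = 19; the cheap location nets 28. mediocre prefers the cheap location.
Neither type deviates, so the separating profile is an equilibrium.

Yes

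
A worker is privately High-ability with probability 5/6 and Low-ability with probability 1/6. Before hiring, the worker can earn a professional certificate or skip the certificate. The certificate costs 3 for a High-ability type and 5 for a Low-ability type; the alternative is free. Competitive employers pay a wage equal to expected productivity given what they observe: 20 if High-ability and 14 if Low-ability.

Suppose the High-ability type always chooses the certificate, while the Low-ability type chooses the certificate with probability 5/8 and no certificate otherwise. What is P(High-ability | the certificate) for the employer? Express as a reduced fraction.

P(the certificate) = (5/6)·1 + (1/6)·(5/8) = 15/16.
By Bayes' rule, P(High-ability | the certificate) = (5/6) / (15/16) = 8/9.

8/9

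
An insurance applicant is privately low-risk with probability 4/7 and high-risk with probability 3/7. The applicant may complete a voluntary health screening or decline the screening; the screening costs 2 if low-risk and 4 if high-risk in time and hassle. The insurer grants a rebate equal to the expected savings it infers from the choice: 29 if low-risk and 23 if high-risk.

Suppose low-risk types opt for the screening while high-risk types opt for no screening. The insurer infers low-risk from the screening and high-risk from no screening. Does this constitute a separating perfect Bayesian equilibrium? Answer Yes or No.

Under these beliefs, the screening earns rebate 29 and no screening earns rebate 23.
low-risk: the screening nets 29 − 2 = 27; no screening nets 23. low-risk prefers the screening.
high-risk: the screening nets 29 − 4 = 25; no screening nets 23. high-risk would deviate to the screening.
high-risk has a profitable deviation, so the profile is not an equilibrium.

No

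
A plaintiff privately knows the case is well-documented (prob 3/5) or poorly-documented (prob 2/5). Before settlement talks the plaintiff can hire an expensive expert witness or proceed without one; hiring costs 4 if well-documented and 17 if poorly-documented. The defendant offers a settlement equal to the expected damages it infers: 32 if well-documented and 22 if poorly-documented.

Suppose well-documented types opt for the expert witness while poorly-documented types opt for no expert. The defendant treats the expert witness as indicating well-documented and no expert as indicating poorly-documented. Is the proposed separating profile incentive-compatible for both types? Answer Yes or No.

Under these beliefs, the expert witness earns settlement 32 and no expert earns settlement 22.
well-documented: the expert witness nets 32 − 4 = 28; no expert nets 22. well-documented prefers the expert witness.
poorly-documented: the expert witness nets 32 − 17 = 15; no expert nets 22. poorly-documented prefers no expert.
Neither type deviates, so the separating profile is an equilibrium.

Yes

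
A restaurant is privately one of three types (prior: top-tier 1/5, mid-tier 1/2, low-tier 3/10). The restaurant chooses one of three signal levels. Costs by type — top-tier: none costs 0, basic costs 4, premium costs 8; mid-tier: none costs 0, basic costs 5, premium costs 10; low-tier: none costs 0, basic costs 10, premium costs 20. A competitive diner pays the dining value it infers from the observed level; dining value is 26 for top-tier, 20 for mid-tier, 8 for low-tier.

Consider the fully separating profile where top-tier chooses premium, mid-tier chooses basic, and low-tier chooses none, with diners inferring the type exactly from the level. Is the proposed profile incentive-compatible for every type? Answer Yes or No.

Separating price premiums: premium → 26, basic → 20, none → 8.
top-tier (assigned premium): none: 8 − 0 = 8; basic: 20 − 4 = 16; premium: 26 − 8 = 18. top-tier stays.
mid-tier (assigned basic): none: 8 − 0 = 8; basic: 20 − 5 = 15; premium: 26 − 10 = 16. mid-tier prefers premium.
low-tier (assigned none): none: 8 − 0 = 8; basic: 20 − 10 = 10; premium: 26 − 20 = 6. low-tier prefers basic.
At least one type deviates; the separating profile fails.

No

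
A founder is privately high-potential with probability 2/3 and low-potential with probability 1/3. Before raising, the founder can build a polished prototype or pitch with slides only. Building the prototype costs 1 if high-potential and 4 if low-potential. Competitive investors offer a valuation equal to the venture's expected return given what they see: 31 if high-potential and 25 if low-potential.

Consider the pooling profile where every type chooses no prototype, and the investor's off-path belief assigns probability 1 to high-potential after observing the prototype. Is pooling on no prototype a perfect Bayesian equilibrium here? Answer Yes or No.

No

On path, the investor holds the prior and pays 2/3·31 + 1/3·25 = 29. Off path (the prototype), believing high-potential, it pays 31.
high-potential: no prototype nets 29; the prototype nets 31 − 1 = 30. high-potential would deviate.
low-potential: no prototype nets 29; the prototype nets 31 − 4 = 27. low-potential stays.
A type deviates, so pooling fails.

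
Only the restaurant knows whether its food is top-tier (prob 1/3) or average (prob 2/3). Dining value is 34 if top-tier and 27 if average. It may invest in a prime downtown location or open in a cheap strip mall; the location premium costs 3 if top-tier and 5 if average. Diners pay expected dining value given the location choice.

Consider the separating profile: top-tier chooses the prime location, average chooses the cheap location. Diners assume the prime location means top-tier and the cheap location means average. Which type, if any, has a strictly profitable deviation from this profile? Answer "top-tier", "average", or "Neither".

The prime location pays 34; the cheap location pays 27.
top-tier: assigned the prime location, nets 34 − 3 = 31; deviating to the cheap location nets 27.
average: assigned the cheap location, nets 27; deviating to the prime location nets 34 − 5 = 29.
The average type gains 2 by deviating.

average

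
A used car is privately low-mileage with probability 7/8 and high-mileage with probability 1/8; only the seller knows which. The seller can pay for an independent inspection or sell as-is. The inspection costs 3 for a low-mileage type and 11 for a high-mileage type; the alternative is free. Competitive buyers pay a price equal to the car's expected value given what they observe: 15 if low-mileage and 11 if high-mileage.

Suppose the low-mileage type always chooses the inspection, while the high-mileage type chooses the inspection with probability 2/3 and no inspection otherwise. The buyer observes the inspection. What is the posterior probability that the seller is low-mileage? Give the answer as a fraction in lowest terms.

21/23

P(the inspection) = (7/8)·1 + (1/8)·(2/3) = 23/24.
By Bayes' rule, P(low-mileage | the inspection) = (7/8) / (23/24) = 21/23.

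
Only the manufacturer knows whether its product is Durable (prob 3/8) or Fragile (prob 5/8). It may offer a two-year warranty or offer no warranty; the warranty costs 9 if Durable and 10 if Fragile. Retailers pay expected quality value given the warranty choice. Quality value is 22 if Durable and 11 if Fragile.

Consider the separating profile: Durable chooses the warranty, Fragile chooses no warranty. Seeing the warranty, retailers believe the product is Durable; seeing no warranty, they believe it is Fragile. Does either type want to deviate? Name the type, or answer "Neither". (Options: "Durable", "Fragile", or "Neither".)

Fragile

The warranty pays 22; no warranty pays 11.
Durable: assigned the warranty, nets 22 − 9 = 13; deviating to no warranty nets 11.
Fragile: assigned no warranty, nets 11; deviating to the warranty nets 22 − 10 = 12.
The Fragile type gains 1 by deviating.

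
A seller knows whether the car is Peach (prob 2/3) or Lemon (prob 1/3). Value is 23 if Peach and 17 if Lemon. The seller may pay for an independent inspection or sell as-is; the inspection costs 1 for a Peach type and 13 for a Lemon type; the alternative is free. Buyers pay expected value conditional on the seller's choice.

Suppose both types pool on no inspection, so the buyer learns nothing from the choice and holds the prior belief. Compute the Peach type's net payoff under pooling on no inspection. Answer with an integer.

Pooled price = 2/3·23 + 1/3·17 = 21.
Peach pays no cost for no inspection, so net payoff = 21.

21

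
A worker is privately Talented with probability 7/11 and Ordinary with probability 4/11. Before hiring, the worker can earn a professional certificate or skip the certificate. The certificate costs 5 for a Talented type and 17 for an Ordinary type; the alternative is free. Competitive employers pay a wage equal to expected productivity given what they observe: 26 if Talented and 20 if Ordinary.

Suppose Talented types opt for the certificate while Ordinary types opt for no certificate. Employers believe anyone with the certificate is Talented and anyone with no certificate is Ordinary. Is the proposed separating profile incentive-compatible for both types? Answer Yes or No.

Under these beliefs, the certificate earns wage 26 and no certificate earns wage 20.
Talented: the certificate nets 26 − 5 = 21; no certificate nets 20. Talented prefers the certificate.
Ordinary: the certificate nets 26 − 17 = 9; no certificate nets 20. Ordinary prefers no certificate.
Neither type deviates, so the separating profile is an equilibrium.

Yes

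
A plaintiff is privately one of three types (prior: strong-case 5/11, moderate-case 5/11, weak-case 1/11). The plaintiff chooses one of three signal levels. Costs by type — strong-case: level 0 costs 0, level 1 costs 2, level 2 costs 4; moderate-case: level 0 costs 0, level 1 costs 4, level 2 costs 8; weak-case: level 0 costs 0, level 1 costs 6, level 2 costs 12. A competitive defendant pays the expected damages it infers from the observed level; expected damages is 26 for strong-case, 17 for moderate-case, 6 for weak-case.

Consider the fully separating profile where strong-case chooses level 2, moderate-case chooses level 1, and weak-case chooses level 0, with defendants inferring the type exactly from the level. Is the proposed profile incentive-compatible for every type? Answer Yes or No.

No

Separating settlements: level 2 → 26, level 1 → 17, level 0 → 6.
strong-case (assigned level 2): level 0: 6 − 0 = 6; level 1: 17 − 2 = 15; level 2: 26 − 4 = 22. strong-case stays.
moderate-case (assigned level 1): level 0: 6 − 0 = 6; level 1: 17 − 4 = 13; level 2: 26 − 8 = 18. moderate-case prefers level 2.
weak-case (assigned level 0): level 0: 6 − 0 = 6; level 1: 17 − 6 = 11; level 2: 26 − 12 = 14. weak-case prefers level 2.
At least one type deviates; the separating profile fails.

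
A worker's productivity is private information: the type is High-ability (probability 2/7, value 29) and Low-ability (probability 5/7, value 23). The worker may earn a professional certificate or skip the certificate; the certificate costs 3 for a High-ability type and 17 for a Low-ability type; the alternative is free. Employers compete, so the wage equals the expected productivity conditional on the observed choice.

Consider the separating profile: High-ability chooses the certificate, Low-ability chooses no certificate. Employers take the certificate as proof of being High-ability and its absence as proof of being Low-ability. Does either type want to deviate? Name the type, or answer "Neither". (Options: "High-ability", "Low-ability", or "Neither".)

The certificate pays 29; no certificate pays 23.
High-ability: assigned the certificate, nets 29 − 3 = 26; deviating to no certificate nets 23.
Low-ability: assigned no certificate, nets 23; deviating to the certificate nets 29 − 17 = 12.
Both types strictly prefer their assigned action; no profitable deviation.

Neither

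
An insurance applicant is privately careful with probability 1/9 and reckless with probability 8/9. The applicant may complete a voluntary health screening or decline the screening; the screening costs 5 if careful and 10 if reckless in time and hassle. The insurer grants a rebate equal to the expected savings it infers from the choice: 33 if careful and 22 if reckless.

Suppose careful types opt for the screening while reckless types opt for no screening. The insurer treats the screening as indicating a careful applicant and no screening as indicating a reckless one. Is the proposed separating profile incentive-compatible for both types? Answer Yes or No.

No

Under these beliefs, the screening earns rebate 33 and no screening earns rebate 22.
careful: the screening nets 33 − 5 = 28; no screening nets 22. careful prefers the screening.
reckless: the screening nets 33 − 10 = 23; no screening nets 22. reckless would deviate to the screening.
reckless has a profitable deviation, so the profile is not an equilibrium.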